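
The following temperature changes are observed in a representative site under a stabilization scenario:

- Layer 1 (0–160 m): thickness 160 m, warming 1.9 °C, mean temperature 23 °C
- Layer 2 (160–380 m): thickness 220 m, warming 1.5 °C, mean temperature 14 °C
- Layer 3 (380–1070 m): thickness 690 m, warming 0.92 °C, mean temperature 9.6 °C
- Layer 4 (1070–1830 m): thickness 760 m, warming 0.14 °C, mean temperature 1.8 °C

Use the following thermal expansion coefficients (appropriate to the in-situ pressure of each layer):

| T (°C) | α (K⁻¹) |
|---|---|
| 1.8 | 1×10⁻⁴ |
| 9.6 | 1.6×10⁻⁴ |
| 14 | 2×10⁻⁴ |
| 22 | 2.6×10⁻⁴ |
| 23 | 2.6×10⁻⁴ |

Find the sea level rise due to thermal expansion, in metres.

Layer 1 at 23 °C → α = 2.6×10⁻⁴ K⁻¹
Layer 2 at 14 °C → α = 2×10⁻⁴ K⁻¹
Layer 3 at 9.6 °C → α = 1.6×10⁻⁴ K⁻¹
Layer 4 at 1.8 °C → α = 1×10⁻⁴ K⁻¹
0–160 m: 160 × 1.9 × 2.6×10⁻⁴ = 0.07904 m
160–380 m: 2×10⁻⁴ × 220 × 1.5 = 0.06600 m
0.92 × 1.6×10⁻⁴ × 690 = 0.101568 m
Layer 4: 0.14 × 760 × 1×10⁻⁴ = 0.01064 m
Δh = 0.07904 + 0.06600 + 0.101568 + 0.01064 = 0.257248 m ≈ 0.257 m

about 0.257 m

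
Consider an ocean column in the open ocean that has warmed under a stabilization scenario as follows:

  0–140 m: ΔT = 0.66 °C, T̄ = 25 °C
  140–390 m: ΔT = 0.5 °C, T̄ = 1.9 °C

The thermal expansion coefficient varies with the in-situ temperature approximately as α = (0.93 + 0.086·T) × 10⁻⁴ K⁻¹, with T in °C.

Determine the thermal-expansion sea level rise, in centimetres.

about 4.2 cm

Layer 1: α = (0.93 + 0.086×25)×10⁻⁴ = 3.08×10⁻⁴ K⁻¹
Layer 2: α = (0.93 + 0.086×1.9)×10⁻⁴ = 1.0934×10⁻⁴ K⁻¹
0.66 × 140 × 3.08×10⁻⁴ = 0.0284592 m
Layer 2: 250 × 0.5 × 1.0934×10⁻⁴ = 0.0136675 m
Δh = 0.0284592 + 0.0136675 = 0.0421267 m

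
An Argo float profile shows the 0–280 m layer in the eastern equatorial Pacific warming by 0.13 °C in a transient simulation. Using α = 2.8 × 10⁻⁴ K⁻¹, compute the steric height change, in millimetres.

10 mm of thermosteric rise

Δh = αΔT·H = 2.8×10⁻⁴ × 0.13 × 280 = 0.010192 m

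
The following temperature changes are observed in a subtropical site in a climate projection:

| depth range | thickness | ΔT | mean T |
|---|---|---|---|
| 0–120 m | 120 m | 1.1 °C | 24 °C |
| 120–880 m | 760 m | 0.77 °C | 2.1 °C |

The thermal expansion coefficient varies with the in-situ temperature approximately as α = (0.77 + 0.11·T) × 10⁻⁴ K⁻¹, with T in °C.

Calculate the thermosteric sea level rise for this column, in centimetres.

Layer 1: α = (0.77 + 0.11×24)×10⁻⁴ = 3.41×10⁻⁴ K⁻¹
Layer 2: α = (0.77 + 0.11×2.1)×10⁻⁴ = 1.001×10⁻⁴ K⁻¹
Layer 1: 3.41×10⁻⁴ × 120 × 1.1 = 0.045012 m
Layer 2: 1.001×10⁻⁴ × 0.77 × 760 = 0.05857852 m
Δh = 0.045012 + 0.05857852 = 0.10359052 m ≈ 10 cm

10 cm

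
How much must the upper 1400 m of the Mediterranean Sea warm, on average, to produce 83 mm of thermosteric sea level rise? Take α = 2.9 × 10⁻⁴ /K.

ΔT ≈ 0.204 °C

ΔT = Δh/(αH) = 0.083 / (2.9×10⁻⁴ × 1400) ≈ 0.2044 °C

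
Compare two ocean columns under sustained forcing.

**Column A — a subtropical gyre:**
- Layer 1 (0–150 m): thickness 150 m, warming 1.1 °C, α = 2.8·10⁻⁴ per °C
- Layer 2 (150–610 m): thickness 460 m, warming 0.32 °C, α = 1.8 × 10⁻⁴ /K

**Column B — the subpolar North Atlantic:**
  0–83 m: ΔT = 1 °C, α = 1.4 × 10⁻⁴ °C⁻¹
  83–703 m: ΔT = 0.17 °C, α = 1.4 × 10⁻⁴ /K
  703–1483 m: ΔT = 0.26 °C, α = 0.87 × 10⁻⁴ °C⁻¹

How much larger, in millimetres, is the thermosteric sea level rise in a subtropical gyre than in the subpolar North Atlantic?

A 0–150 m: 150 × 1.1 × 2.8×10⁻⁴ = 0.04620 m
A 0.32 × 1.8×10⁻⁴ × 460 = 0.026496 m
A total: 0.072696 m
B 1 × 83 × 1.4×10⁻⁴ = 0.01162 m
B 83–703 m: 1.4×10⁻⁴ × 0.17 × 620 = 0.014756 m
B 703–1483 m: 0.87×10⁻⁴ × 780 × 0.26 = 0.0176436 m
B total: 0.0440196 m
Difference: 0.072696 − 0.0440196 = 0.0286764 m

29 mm larger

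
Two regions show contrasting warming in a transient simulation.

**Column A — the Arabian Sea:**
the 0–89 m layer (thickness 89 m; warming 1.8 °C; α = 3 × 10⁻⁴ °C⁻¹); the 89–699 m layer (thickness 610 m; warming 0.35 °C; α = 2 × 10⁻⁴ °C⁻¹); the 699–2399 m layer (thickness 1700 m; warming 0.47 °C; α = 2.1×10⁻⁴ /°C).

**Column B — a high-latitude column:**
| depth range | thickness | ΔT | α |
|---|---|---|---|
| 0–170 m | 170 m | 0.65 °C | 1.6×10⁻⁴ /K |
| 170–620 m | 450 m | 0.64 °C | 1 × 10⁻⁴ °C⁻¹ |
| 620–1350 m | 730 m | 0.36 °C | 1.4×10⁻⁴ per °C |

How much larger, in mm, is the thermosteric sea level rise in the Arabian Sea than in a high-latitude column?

175 mm

A 0–89 m: 1.8 × 89 × 3×10⁻⁴ = 0.04806 m
A Layer 2: 610 × 2×10⁻⁴ × 0.35 = 0.04270 m
A Layer 3: 0.47 × 2.1×10⁻⁴ × 1700 = 0.16779 m
A total: 0.25855 m
B 0.65 × 170 × 1.6×10⁻⁴ = 0.01768 m
B Layer 2: 450 × 0.64 × 1×10⁻⁴ = 0.02880 m
B Layer 3: 730 × 1.4×10⁻⁴ × 0.36 = 0.036792 m
B total: 0.083272 m
Difference: 0.25855 − 0.083272 = 0.175278 m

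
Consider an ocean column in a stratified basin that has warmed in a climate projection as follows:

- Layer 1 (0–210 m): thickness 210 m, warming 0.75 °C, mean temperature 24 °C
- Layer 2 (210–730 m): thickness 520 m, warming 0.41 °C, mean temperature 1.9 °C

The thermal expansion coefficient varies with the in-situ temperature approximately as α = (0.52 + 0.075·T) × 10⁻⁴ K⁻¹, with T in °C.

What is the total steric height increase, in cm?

Layer 1: α = (0.52 + 0.075×24)×10⁻⁴ = 2.32×10⁻⁴ K⁻¹
Layer 2: α = (0.52 + 0.075×1.9)×10⁻⁴ = 0.6625×10⁻⁴ K⁻¹
0–210 m: 0.75 × 210 × 2.32×10⁻⁴ = 0.03654 m
520 × 0.41 × 0.6625×10⁻⁴ = 0.0141245 m
Δh = 0.03654 + 0.0141245 = 0.0506645 m ≈ 5.07 cm

about 5.07 cm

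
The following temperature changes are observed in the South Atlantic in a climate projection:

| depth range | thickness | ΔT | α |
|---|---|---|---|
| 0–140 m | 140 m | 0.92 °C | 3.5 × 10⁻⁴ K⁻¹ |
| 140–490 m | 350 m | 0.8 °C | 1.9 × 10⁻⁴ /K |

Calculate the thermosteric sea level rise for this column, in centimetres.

about 9.83 cm

0–140 m: 3.5×10⁻⁴ × 140 × 0.92 = 0.04508 m
0.8 × 1.9×10⁻⁴ × 350 = 0.05320 m
Δh = 0.04508 + 0.05320 = 0.09828 m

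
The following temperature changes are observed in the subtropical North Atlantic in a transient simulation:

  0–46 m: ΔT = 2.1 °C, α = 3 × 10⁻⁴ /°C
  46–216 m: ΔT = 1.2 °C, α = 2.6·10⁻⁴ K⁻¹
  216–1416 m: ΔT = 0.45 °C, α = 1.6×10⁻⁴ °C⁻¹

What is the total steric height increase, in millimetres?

0–46 m: 2.1 × 46 × 3×10⁻⁴ = 0.02898 m
46–216 m: 2.6×10⁻⁴ × 170 × 1.2 = 0.05304 m
216–1416 m: 1200 × 1.6×10⁻⁴ × 0.45 = 0.08640 m
Δh = 0.02898 + 0.05304 + 0.08640 = 0.16842 m ≈ 170 mm

Δh ≈ 170 mm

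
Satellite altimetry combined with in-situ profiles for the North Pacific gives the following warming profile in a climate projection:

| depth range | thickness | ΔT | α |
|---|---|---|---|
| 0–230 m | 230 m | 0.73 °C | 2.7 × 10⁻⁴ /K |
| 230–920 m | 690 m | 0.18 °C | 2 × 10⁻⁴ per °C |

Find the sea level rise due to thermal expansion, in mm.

230 × 2.7×10⁻⁴ × 0.73 = 0.045333 m
0.18 × 690 × 2×10⁻⁴ = 0.02484 m
Δh = 0.045333 + 0.02484 = 0.070173 m

about 70.2 mm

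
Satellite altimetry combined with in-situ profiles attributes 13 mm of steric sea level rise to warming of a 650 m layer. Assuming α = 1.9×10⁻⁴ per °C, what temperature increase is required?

ΔT = Δh/(αH) = 0.013 / (1.9×10⁻⁴ × 650) ≈ 0.1053 K

0.11 K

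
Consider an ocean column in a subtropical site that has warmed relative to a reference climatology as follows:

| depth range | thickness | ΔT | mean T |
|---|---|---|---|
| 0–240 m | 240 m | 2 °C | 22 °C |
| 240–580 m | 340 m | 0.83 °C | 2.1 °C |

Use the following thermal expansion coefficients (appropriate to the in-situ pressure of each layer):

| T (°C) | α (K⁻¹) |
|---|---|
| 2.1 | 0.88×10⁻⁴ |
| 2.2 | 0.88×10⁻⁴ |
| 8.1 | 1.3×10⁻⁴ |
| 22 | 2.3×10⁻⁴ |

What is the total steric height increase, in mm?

Layer 1 at 22 °C → α = 2.3×10⁻⁴ K⁻¹
Layer 2 at 2.1 °C → α = 0.88×10⁻⁴ K⁻¹
0–240 m: 2 × 2.3×10⁻⁴ × 240 = 0.11040 m
Layer 2: 340 × 0.88×10⁻⁴ × 0.83 = 0.0248336 m
Δh = 0.11040 + 0.0248336 = 0.1352336 m ≈ 140 mm

Δh = 140 mm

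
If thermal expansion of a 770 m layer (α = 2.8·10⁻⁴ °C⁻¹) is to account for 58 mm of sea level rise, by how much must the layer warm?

ΔT = Δh/(αH) = 0.058 / (2.8×10⁻⁴ × 770) ≈ 0.2690 °C

0.27 °C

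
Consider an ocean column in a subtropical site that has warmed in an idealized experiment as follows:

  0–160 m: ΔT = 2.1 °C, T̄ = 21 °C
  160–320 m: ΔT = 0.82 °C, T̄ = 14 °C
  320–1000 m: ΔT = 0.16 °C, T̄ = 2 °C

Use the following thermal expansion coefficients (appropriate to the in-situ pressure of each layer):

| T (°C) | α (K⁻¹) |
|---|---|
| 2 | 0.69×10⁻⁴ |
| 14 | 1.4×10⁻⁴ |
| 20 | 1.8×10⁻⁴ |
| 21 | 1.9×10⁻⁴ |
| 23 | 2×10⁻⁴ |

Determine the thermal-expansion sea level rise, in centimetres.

Layer 1 at 21 °C → α = 1.9×10⁻⁴ K⁻¹
Layer 2 at 14 °C → α = 1.4×10⁻⁴ K⁻¹
Layer 3 at 2 °C → α = 0.69×10⁻⁴ K⁻¹
160 × 2.1 × 1.9×10⁻⁴ = 0.06384 m
160 × 0.82 × 1.4×10⁻⁴ = 0.018368 m
0.69×10⁻⁴ × 0.16 × 680 = 0.0075072 m
Δh = 0.06384 + 0.018368 + 0.0075072 = 0.0897152 m

Δh = 8.97 cm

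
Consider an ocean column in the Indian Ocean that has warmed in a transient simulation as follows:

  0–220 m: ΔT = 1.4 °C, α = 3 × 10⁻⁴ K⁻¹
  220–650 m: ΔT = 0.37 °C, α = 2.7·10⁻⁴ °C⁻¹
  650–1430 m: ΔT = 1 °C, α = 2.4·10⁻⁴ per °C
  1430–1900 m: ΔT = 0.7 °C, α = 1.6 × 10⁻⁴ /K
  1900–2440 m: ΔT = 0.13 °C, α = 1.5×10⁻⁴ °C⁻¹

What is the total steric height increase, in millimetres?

Δh = 386 mm

0–220 m: 220 × 3×10⁻⁴ × 1.4 = 0.09240 m
2.7×10⁻⁴ × 430 × 0.37 = 0.042957 m
1 × 780 × 2.4×10⁻⁴ = 0.18720 m
1430–1900 m: 1.6×10⁻⁴ × 470 × 0.7 = 0.05264 m
1900–2440 m: 0.13 × 1.5×10⁻⁴ × 540 = 0.01053 m
Δh = 0.09240 + 0.042957 + 0.18720 + 0.05264 + 0.01053 = 0.385727 m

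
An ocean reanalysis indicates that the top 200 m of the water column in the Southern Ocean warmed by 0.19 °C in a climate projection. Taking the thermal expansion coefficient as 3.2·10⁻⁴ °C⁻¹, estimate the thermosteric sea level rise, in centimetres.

Δh = αΔT·H = 3.2×10⁻⁴ × 0.19 × 200 = 0.01216 m

1.22 cm of thermosteric rise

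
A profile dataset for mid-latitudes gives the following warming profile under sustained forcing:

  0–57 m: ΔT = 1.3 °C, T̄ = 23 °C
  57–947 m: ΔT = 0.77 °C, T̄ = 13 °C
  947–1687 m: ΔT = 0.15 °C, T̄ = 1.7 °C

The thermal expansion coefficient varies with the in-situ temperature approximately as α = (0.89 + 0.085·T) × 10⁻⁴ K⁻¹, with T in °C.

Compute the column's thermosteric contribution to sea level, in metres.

0.169 m

Layer 1: α = (0.89 + 0.085×23)×10⁻⁴ = 2.845×10⁻⁴ K⁻¹
Layer 2: α = (0.89 + 0.085×13)×10⁻⁴ = 1.995×10⁻⁴ K⁻¹
Layer 3: α = (0.89 + 0.085×1.7)×10⁻⁴ = 1.0345×10⁻⁴ K⁻¹
1.3 × 2.845×10⁻⁴ × 57 = 0.02108145 m
Layer 2: 1.995×10⁻⁴ × 890 × 0.77 = 0.13671735 m
947–1687 m: 0.15 × 740 × 1.0345×10⁻⁴ = 0.01148295 m
Δh = 0.02108145 + 0.13671735 + 0.01148295 = 0.16928175 m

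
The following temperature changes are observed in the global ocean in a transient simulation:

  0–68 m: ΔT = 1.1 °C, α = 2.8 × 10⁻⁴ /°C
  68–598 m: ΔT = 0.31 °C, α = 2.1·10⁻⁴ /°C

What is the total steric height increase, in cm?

68 × 2.8×10⁻⁴ × 1.1 = 0.020944 m
0.31 × 2.1×10⁻⁴ × 530 = 0.034503 m
Δh = 0.020944 + 0.034503 = 0.055447 m

5.5 cm of thermosteric rise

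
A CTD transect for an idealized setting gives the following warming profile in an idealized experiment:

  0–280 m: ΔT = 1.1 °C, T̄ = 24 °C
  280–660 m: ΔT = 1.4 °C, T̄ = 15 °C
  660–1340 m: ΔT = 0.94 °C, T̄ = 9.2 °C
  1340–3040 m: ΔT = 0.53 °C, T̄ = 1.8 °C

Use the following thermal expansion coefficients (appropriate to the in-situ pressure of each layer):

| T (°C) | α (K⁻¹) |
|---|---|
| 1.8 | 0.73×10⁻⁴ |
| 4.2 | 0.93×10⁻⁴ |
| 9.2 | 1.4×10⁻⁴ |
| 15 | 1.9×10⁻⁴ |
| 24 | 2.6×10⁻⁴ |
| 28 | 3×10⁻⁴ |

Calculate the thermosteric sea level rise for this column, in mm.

Δh ≈ 336 mm

Layer 1 at 24 °C → α = 2.6×10⁻⁴ K⁻¹
Layer 2 at 15 °C → α = 1.9×10⁻⁴ K⁻¹
Layer 3 at 9.2 °C → α = 1.4×10⁻⁴ K⁻¹
Layer 4 at 1.8 °C → α = 0.73×10⁻⁴ K⁻¹
2.6×10⁻⁴ × 1.1 × 280 = 0.08008 m
1.4 × 380 × 1.9×10⁻⁴ = 0.10108 m
Layer 3: 1.4×10⁻⁴ × 0.94 × 680 = 0.089488 m
1340–3040 m: 0.53 × 1700 × 0.73×10⁻⁴ = 0.065773 m
Δh = 0.08008 + 0.10108 + 0.089488 + 0.065773 = 0.336421 m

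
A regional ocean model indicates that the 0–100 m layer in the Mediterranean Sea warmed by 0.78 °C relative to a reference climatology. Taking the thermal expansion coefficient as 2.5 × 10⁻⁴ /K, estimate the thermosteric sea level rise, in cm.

Δh = αΔT·H = 2.5×10⁻⁴ × 0.78 × 100 = 0.01950 m

Δh = 1.95 cm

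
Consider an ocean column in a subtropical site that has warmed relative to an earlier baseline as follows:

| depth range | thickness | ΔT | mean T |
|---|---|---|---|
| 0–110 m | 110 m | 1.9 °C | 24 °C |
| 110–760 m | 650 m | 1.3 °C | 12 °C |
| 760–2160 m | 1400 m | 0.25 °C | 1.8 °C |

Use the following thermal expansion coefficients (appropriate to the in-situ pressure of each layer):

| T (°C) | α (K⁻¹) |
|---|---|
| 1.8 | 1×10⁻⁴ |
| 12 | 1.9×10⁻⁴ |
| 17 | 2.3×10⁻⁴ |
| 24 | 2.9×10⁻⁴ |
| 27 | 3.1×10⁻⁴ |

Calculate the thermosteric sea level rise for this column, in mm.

Layer 1 at 24 °C → α = 2.9×10⁻⁴ K⁻¹
Layer 2 at 12 °C → α = 1.9×10⁻⁴ K⁻¹
Layer 3 at 1.8 °C → α = 1×10⁻⁴ K⁻¹
2.9×10⁻⁴ × 1.9 × 110 = 0.06061 m
1.3 × 1.9×10⁻⁴ × 650 = 0.16055 m
Layer 3: 1400 × 1×10⁻⁴ × 0.25 = 0.03500 m
Δh = 0.06061 + 0.16055 + 0.03500 = 0.25616 m

Δh = 256 mm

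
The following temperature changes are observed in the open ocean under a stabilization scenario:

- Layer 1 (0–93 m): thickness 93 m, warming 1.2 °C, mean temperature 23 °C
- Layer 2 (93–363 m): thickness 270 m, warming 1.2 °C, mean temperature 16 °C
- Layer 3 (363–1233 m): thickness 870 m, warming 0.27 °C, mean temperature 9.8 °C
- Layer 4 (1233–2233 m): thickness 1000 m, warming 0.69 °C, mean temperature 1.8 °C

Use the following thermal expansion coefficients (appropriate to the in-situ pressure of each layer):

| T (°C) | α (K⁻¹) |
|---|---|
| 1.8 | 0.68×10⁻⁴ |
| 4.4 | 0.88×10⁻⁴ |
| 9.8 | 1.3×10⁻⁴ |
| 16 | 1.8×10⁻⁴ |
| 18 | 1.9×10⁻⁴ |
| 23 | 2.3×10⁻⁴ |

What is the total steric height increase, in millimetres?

161 mm

Layer 1 at 23 °C → α = 2.3×10⁻⁴ K⁻¹
Layer 2 at 16 °C → α = 1.8×10⁻⁴ K⁻¹
Layer 3 at 9.8 °C → α = 1.3×10⁻⁴ K⁻¹
Layer 4 at 1.8 °C → α = 0.68×10⁻⁴ K⁻¹
Layer 1: 1.2 × 93 × 2.3×10⁻⁴ = 0.025668 m
93–363 m: 1.2 × 270 × 1.8×10⁻⁴ = 0.05832 m
1.3×10⁻⁴ × 870 × 0.27 = 0.030537 m
1000 × 0.69 × 0.68×10⁻⁴ = 0.04692 m
Δh = 0.025668 + 0.05832 + 0.030537 + 0.04692 = 0.161445 m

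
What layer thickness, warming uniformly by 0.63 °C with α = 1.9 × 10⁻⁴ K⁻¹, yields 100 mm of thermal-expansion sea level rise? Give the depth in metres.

835 m

H = Δh/(αΔT) = 0.1 / (1.9×10⁻⁴ × 0.63) ≈ 835.4 m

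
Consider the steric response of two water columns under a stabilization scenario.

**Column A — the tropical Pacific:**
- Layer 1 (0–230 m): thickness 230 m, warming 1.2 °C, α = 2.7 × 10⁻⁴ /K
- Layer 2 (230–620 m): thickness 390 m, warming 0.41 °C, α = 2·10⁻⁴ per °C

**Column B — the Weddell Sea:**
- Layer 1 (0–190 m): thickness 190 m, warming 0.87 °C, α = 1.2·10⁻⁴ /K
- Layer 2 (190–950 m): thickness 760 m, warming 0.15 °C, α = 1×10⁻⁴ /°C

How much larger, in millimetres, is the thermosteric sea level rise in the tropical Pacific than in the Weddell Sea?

A Layer 1: 1.2 × 2.7×10⁻⁴ × 230 = 0.07452 m
A 0.41 × 390 × 2×10⁻⁴ = 0.03198 m
A total: 0.10650 m
B 190 × 0.87 × 1.2×10⁻⁴ = 0.019836 m
B 760 × 0.15 × 1×10⁻⁴ = 0.01140 m
B total: 0.031236 m
Difference: 0.10650 − 0.031236 = 0.075264 m

Δh_A − Δh_B ≈ 75 mm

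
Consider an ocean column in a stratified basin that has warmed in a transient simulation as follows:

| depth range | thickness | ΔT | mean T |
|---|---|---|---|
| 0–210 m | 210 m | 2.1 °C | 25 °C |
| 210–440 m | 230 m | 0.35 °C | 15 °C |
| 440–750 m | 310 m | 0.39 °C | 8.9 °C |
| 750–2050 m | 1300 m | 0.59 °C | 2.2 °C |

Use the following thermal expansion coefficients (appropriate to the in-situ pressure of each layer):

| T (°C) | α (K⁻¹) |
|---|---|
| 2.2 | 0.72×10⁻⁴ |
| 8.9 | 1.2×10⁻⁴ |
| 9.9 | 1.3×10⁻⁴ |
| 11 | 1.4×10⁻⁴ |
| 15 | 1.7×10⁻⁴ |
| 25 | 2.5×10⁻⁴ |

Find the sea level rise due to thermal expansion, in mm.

about 194 mm

Layer 1 at 25 °C → α = 2.5×10⁻⁴ K⁻¹
Layer 2 at 15 °C → α = 1.7×10⁻⁴ K⁻¹
Layer 3 at 8.9 °C → α = 1.2×10⁻⁴ K⁻¹
Layer 4 at 2.2 °C → α = 0.72×10⁻⁴ K⁻¹
0–210 m: 2.1 × 210 × 2.5×10⁻⁴ = 0.11025 m
0.35 × 1.7×10⁻⁴ × 230 = 0.013685 m
440–750 m: 1.2×10⁻⁴ × 0.39 × 310 = 0.014508 m
Layer 4: 1300 × 0.59 × 0.72×10⁻⁴ = 0.055224 m
Δh = 0.11025 + 0.013685 + 0.014508 + 0.055224 = 0.193667 m ≈ 194 mm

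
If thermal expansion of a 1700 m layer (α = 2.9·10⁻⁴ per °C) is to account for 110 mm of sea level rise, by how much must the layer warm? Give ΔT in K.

ΔT = Δh/(αH) = 0.11 / (2.9×10⁻⁴ × 1700) ≈ 0.2231 K

ΔT ≈ 0.22 K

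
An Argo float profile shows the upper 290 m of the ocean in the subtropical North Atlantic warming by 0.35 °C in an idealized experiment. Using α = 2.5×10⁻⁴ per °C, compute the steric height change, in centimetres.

2.5 cm of thermosteric rise

Δh = αΔT·H = 2.5×10⁻⁴ × 0.35 × 290 = 0.025375 m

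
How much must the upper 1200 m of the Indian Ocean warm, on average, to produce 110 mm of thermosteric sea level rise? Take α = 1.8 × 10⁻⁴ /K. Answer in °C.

ΔT = Δh/(αH) = 0.11 / (1.8×10⁻⁴ × 1200) ≈ 0.5093 °C

about 0.51 °C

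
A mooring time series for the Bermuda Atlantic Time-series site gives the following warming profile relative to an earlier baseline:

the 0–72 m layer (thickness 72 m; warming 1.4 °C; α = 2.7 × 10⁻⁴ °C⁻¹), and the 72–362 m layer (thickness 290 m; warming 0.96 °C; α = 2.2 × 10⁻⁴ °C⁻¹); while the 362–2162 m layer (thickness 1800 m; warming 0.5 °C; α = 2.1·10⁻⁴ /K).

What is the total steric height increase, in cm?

Δh ≈ 28 cm

2.7×10⁻⁴ × 1.4 × 72 = 0.027216 m
2.2×10⁻⁴ × 290 × 0.96 = 0.061248 m
Layer 3: 1800 × 2.1×10⁻⁴ × 0.5 = 0.18900 m
Δh = 0.027216 + 0.061248 + 0.18900 = 0.277464 m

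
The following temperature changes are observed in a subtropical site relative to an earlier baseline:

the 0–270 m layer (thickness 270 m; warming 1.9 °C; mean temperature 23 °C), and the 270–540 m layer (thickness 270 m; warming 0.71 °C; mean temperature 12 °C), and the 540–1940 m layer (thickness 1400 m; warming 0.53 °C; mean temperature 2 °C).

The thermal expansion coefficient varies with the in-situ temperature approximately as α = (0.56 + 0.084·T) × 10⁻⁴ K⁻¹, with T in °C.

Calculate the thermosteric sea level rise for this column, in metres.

Δh ≈ 0.21 m

Layer 1: α = (0.56 + 0.084×23)×10⁻⁴ = 2.492×10⁻⁴ K⁻¹
Layer 2: α = (0.56 + 0.084×12)×10⁻⁴ = 1.568×10⁻⁴ K⁻¹
Layer 3: α = (0.56 + 0.084×2)×10⁻⁴ = 0.728×10⁻⁴ K⁻¹
Layer 1: 1.9 × 270 × 2.492×10⁻⁴ = 0.1278396 m
Layer 2: 0.71 × 1.568×10⁻⁴ × 270 = 0.03005856 m
1400 × 0.53 × 0.728×10⁻⁴ = 0.0540176 m
Δh = 0.1278396 + 0.03005856 + 0.0540176 = 0.21191576 m ≈ 0.21 m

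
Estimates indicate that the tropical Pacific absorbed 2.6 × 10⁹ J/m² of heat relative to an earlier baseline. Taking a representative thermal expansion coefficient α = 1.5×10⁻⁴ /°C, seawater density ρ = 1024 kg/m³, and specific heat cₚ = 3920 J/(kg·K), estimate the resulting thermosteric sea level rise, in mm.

Δh = αQ/(ρcₚ) = 1.5×10⁻⁴ × 2.6×10⁹ / (1024 × 3920) ≈ 0.097158 m

97.2 mm of thermosteric rise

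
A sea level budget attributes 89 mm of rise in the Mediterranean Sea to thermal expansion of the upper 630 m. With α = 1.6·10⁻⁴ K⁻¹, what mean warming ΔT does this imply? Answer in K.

ΔT = Δh/(αH) = 0.089 / (1.6×10⁻⁴ × 630) ≈ 0.8829 K

about 0.88 K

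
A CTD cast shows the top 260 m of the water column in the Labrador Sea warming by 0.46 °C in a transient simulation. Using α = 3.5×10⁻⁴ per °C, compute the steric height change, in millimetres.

Δh = αΔT·H = 3.5×10⁻⁴ × 0.46 × 260 = 0.04186 m

Δh = 41.9 mm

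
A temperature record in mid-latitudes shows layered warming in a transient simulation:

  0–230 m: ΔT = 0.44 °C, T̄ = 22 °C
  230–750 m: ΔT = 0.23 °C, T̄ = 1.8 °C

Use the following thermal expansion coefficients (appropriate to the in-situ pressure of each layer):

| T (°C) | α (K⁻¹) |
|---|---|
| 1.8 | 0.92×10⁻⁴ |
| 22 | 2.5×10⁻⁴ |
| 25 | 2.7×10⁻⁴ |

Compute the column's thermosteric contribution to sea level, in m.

Layer 1 at 22 °C → α = 2.5×10⁻⁴ K⁻¹
Layer 2 at 1.8 °C → α = 0.92×10⁻⁴ K⁻¹
230 × 2.5×10⁻⁴ × 0.44 = 0.02530 m
230–750 m: 520 × 0.23 × 0.92×10⁻⁴ = 0.0110032 m
Δh = 0.02530 + 0.0110032 = 0.0363032 m ≈ 0.0363 m

0.0363 m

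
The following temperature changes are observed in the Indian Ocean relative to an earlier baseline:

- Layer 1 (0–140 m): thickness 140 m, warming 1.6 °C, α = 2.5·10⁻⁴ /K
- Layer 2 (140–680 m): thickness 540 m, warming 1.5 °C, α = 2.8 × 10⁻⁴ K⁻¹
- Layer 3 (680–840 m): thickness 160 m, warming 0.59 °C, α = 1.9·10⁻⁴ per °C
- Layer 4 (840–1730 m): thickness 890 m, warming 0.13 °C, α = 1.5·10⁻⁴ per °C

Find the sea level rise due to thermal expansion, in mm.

Layer 1: 1.6 × 140 × 2.5×10⁻⁴ = 0.05600 m
Layer 2: 2.8×10⁻⁴ × 540 × 1.5 = 0.22680 m
680–840 m: 1.9×10⁻⁴ × 0.59 × 160 = 0.017936 m
Layer 4: 1.5×10⁻⁴ × 0.13 × 890 = 0.017355 m
Δh = 0.05600 + 0.22680 + 0.017936 + 0.017355 = 0.318091 m

Δh ≈ 318 mm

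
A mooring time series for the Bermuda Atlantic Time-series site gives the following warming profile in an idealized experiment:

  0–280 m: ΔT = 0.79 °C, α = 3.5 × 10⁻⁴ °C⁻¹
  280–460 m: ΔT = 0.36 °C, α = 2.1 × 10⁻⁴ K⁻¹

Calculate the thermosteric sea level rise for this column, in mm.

Δh = 91 mm

280 × 0.79 × 3.5×10⁻⁴ = 0.07742 m
280–460 m: 0.36 × 2.1×10⁻⁴ × 180 = 0.013608 m
Δh = 0.07742 + 0.013608 = 0.091028 m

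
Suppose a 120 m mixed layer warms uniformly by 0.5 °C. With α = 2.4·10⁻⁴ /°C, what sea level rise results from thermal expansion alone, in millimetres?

Δh = αΔT·H = 2.4×10⁻⁴ × 0.5 × 120 = 0.01440 m

Δh ≈ 14 mm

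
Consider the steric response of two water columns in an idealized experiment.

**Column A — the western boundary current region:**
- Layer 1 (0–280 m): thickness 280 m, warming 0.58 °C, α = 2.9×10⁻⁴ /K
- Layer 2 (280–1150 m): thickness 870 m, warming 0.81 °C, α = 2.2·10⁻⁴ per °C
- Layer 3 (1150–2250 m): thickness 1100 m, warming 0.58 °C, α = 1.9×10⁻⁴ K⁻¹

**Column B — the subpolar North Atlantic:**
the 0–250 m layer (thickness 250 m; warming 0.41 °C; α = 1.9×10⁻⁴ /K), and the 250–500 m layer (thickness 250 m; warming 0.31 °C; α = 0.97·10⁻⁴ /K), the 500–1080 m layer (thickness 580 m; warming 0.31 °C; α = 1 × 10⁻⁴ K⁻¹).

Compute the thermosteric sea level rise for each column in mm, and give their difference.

A 0.58 × 280 × 2.9×10⁻⁴ = 0.047096 m
A 280–1150 m: 2.2×10⁻⁴ × 870 × 0.81 = 0.155034 m
A 1150–2250 m: 1100 × 0.58 × 1.9×10⁻⁴ = 0.12122 m
A total: 0.32335 m
B 0–250 m: 0.41 × 1.9×10⁻⁴ × 250 = 0.019475 m
B 250 × 0.97×10⁻⁴ × 0.31 = 0.0075175 m
B 0.31 × 1×10⁻⁴ × 580 = 0.01798 m
B total: 0.0449725 m
Difference: 0.32335 − 0.0449725 = 0.2783775 m

Δh_A ≈ 323 mm, Δh_B ≈ 45.0 mm; difference ≈ 278 mm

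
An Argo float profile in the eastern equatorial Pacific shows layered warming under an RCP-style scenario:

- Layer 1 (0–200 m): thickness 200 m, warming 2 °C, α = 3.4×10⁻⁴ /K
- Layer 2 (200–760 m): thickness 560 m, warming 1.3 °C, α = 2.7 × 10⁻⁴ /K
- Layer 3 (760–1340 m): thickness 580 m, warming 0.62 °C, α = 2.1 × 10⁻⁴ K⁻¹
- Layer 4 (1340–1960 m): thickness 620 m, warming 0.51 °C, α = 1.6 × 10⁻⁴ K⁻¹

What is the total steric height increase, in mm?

Layer 1: 200 × 2 × 3.4×10⁻⁴ = 0.13600 m
Layer 2: 1.3 × 560 × 2.7×10⁻⁴ = 0.19656 m
0.62 × 2.1×10⁻⁴ × 580 = 0.075516 m
1340–1960 m: 0.51 × 1.6×10⁻⁴ × 620 = 0.050592 m
Δh = 0.13600 + 0.19656 + 0.075516 + 0.050592 = 0.458668 m ≈ 459 mm

459 mm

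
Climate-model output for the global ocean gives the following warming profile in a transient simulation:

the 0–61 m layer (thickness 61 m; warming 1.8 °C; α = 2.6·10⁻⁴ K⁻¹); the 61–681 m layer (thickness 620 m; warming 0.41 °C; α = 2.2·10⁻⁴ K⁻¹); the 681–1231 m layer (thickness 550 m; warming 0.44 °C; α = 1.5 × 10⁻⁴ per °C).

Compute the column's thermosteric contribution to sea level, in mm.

Δh = 121 mm

0–61 m: 61 × 1.8 × 2.6×10⁻⁴ = 0.028548 m
620 × 0.41 × 2.2×10⁻⁴ = 0.055924 m
Layer 3: 1.5×10⁻⁴ × 0.44 × 550 = 0.03630 m
Δh = 0.028548 + 0.055924 + 0.03630 = 0.120772 m ≈ 121 mm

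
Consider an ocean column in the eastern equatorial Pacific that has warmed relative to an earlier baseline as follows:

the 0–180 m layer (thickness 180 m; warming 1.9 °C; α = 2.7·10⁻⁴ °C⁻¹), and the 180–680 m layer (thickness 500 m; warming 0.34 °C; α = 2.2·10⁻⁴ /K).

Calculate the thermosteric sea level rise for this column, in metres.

0–180 m: 2.7×10⁻⁴ × 180 × 1.9 = 0.09234 m
500 × 0.34 × 2.2×10⁻⁴ = 0.03740 m
Δh = 0.09234 + 0.03740 = 0.12974 m

about 0.130 m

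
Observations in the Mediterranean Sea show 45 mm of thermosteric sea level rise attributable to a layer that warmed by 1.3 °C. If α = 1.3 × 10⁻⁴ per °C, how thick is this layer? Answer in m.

H = Δh/(αΔT) = 0.045 / (1.3×10⁻⁴ × 1.3) ≈ 266.3 m

H ≈ 266 m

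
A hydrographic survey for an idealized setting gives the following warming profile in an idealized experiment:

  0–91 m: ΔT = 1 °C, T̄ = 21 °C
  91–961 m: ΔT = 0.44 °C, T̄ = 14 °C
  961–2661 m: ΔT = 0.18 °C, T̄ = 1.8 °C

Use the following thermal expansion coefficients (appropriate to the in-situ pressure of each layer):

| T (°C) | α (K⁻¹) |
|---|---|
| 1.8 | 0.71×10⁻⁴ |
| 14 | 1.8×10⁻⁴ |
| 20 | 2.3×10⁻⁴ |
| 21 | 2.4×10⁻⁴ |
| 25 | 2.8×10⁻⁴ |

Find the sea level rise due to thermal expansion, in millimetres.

Layer 1 at 21 °C → α = 2.4×10⁻⁴ K⁻¹
Layer 2 at 14 °C → α = 1.8×10⁻⁴ K⁻¹
Layer 3 at 1.8 °C → α = 0.71×10⁻⁴ K⁻¹
91 × 2.4×10⁻⁴ × 1 = 0.02184 m
1.8×10⁻⁴ × 0.44 × 870 = 0.068904 m
961–2661 m: 0.18 × 1700 × 0.71×10⁻⁴ = 0.021726 m
Δh = 0.02184 + 0.068904 + 0.021726 = 0.11247 m ≈ 110 mm

about 110 mm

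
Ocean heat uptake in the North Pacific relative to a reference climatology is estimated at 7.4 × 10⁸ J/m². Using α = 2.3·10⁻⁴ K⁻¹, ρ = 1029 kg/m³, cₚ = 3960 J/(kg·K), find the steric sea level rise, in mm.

about 41.8 mm

Δh = αQ/(ρcₚ) = 2.3×10⁻⁴ × 7.4×10⁸ / (1029 × 3960) ≈ 0.041769 m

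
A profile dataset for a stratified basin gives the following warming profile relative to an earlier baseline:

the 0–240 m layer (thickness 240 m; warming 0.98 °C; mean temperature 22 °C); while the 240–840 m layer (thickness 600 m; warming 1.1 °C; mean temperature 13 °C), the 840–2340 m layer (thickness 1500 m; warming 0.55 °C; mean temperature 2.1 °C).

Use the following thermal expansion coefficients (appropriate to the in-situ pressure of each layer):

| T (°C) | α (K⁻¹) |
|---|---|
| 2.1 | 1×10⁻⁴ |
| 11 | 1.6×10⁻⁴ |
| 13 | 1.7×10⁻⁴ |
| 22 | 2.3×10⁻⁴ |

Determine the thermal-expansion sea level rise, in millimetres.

about 249 mm

Layer 1 at 22 °C → α = 2.3×10⁻⁴ K⁻¹
Layer 2 at 13 °C → α = 1.7×10⁻⁴ K⁻¹
Layer 3 at 2.1 °C → α = 1×10⁻⁴ K⁻¹
Layer 1: 240 × 0.98 × 2.3×10⁻⁴ = 0.054096 m
240–840 m: 1.1 × 600 × 1.7×10⁻⁴ = 0.11220 m
840–2340 m: 0.55 × 1×10⁻⁴ × 1500 = 0.08250 m
Δh = 0.054096 + 0.11220 + 0.08250 = 0.248796 m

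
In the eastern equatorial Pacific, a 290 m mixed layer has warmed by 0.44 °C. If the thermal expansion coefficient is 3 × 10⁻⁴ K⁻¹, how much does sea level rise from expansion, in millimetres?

38.3 mm

Δh = αΔT·H = 3×10⁻⁴ × 0.44 × 290 = 0.03828 m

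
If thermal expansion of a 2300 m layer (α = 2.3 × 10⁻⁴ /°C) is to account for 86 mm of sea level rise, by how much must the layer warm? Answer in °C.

ΔT = Δh/(αH) = 0.086 / (2.3×10⁻⁴ × 2300) ≈ 0.1626 °C

0.163 °C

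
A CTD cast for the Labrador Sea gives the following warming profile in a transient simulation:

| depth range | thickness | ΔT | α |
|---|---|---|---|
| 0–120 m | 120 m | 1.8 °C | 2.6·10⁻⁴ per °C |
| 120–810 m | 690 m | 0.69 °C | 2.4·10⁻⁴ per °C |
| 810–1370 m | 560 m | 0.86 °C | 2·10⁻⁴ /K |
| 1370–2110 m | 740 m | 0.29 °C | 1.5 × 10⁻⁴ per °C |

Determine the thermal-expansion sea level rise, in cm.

about 29.9 cm

0–120 m: 120 × 1.8 × 2.6×10⁻⁴ = 0.05616 m
0.69 × 2.4×10⁻⁴ × 690 = 0.114264 m
Layer 3: 2×10⁻⁴ × 560 × 0.86 = 0.09632 m
Layer 4: 740 × 0.29 × 1.5×10⁻⁴ = 0.03219 m
Δh = 0.05616 + 0.114264 + 0.09632 + 0.03219 = 0.298934 m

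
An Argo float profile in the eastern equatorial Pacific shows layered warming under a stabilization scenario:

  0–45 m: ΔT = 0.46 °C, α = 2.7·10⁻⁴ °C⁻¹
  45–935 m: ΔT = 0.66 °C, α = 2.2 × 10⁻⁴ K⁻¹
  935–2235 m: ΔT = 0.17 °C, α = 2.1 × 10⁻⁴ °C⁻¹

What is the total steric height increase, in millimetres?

Δh = 180 mm

0–45 m: 45 × 0.46 × 2.7×10⁻⁴ = 0.005589 m
45–935 m: 890 × 2.2×10⁻⁴ × 0.66 = 0.129228 m
Layer 3: 2.1×10⁻⁴ × 0.17 × 1300 = 0.04641 m
Δh = 0.005589 + 0.129228 + 0.04641 = 0.181227 m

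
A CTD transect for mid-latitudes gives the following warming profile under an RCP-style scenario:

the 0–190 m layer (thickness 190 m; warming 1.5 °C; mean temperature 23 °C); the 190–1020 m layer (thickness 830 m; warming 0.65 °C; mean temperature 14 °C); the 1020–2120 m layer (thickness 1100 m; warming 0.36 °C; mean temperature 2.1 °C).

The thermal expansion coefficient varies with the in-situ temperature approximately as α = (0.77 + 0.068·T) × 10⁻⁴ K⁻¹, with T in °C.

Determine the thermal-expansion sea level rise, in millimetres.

200 mm

Layer 1: α = (0.77 + 0.068×23)×10⁻⁴ = 2.334×10⁻⁴ K⁻¹
Layer 2: α = (0.77 + 0.068×14)×10⁻⁴ = 1.722×10⁻⁴ K⁻¹
Layer 3: α = (0.77 + 0.068×2.1)×10⁻⁴ = 0.9128×10⁻⁴ K⁻¹
Layer 1: 1.5 × 2.334×10⁻⁴ × 190 = 0.066519 m
190–1020 m: 1.722×10⁻⁴ × 0.65 × 830 = 0.0929019 m
1020–2120 m: 0.36 × 1100 × 0.9128×10⁻⁴ = 0.03614688 m
Δh = 0.066519 + 0.0929019 + 0.03614688 = 0.19556778 m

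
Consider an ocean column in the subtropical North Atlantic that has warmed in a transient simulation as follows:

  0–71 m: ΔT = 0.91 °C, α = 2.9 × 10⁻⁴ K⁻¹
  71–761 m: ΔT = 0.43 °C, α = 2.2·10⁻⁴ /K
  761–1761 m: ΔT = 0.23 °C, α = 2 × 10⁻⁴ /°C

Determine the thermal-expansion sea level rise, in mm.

Layer 1: 71 × 0.91 × 2.9×10⁻⁴ = 0.0187369 m
Layer 2: 690 × 0.43 × 2.2×10⁻⁴ = 0.065274 m
0.23 × 1000 × 2×10⁻⁴ = 0.04600 m
Δh = 0.0187369 + 0.065274 + 0.04600 = 0.1300109 m

about 130 mm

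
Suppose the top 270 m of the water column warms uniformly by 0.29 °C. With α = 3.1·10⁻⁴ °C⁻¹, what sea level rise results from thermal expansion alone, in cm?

Δh = αΔT·H = 3.1×10⁻⁴ × 0.29 × 270 = 0.024273 m

Δh ≈ 2.43 cm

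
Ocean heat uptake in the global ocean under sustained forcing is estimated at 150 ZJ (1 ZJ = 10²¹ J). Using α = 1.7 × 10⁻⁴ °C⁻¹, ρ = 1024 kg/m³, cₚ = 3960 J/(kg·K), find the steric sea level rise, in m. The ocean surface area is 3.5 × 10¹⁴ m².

about 0.0180 m

Per unit area: Q = 150×10²¹ / (3.5×10¹⁴) ≈ 4.286×10⁸ J/m²
Δh = αQ/(ρcₚ) = 1.7×10⁻⁴ × 4.286×10⁸ / (1024 × 3960) ≈ 0.017968 m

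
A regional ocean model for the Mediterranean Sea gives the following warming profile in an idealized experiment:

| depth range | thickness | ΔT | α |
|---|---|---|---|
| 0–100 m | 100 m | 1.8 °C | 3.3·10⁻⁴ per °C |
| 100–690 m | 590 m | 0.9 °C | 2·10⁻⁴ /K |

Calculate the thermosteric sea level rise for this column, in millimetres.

Layer 1: 1.8 × 3.3×10⁻⁴ × 100 = 0.05940 m
100–690 m: 0.9 × 2×10⁻⁴ × 590 = 0.10620 m
Δh = 0.05940 + 0.10620 = 0.16560 m

about 170 mm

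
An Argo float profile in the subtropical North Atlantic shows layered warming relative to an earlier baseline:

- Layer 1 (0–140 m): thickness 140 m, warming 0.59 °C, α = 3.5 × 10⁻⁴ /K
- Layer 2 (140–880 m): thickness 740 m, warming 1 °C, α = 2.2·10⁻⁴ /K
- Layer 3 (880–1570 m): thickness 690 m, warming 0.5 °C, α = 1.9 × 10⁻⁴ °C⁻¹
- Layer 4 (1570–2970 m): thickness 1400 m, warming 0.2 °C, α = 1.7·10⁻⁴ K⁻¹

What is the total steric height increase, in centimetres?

about 30 cm

Layer 1: 0.59 × 140 × 3.5×10⁻⁴ = 0.02891 m
140–880 m: 2.2×10⁻⁴ × 740 × 1 = 0.16280 m
880–1570 m: 690 × 0.5 × 1.9×10⁻⁴ = 0.06555 m
1570–2970 m: 1400 × 1.7×10⁻⁴ × 0.2 = 0.04760 m
Δh = 0.02891 + 0.16280 + 0.06555 + 0.04760 = 0.30486 m ≈ 30 cm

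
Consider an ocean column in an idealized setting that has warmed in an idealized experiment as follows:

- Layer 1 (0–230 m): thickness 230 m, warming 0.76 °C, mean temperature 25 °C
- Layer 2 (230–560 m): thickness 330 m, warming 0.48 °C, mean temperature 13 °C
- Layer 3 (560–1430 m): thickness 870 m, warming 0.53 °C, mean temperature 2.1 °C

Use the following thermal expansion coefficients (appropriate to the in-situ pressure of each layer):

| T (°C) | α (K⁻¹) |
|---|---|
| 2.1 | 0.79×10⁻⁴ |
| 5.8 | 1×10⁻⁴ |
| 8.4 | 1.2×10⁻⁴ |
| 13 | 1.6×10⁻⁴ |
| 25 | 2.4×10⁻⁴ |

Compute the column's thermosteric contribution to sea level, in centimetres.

10 cm

Layer 1 at 25 °C → α = 2.4×10⁻⁴ K⁻¹
Layer 2 at 13 °C → α = 1.6×10⁻⁴ K⁻¹
Layer 3 at 2.1 °C → α = 0.79×10⁻⁴ K⁻¹
230 × 0.76 × 2.4×10⁻⁴ = 0.041952 m
230–560 m: 330 × 0.48 × 1.6×10⁻⁴ = 0.025344 m
560–1430 m: 0.53 × 0.79×10⁻⁴ × 870 = 0.0364269 m
Δh = 0.041952 + 0.025344 + 0.0364269 = 0.1037229 m ≈ 10 cm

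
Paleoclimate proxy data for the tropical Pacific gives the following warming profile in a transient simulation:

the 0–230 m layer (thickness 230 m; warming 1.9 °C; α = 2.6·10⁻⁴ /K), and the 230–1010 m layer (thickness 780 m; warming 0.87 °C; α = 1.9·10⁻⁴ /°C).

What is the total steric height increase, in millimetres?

0–230 m: 2.6×10⁻⁴ × 230 × 1.9 = 0.11362 m
Layer 2: 1.9×10⁻⁴ × 780 × 0.87 = 0.128934 m
Δh = 0.11362 + 0.128934 = 0.242554 m ≈ 243 mm

Δh = 243 mm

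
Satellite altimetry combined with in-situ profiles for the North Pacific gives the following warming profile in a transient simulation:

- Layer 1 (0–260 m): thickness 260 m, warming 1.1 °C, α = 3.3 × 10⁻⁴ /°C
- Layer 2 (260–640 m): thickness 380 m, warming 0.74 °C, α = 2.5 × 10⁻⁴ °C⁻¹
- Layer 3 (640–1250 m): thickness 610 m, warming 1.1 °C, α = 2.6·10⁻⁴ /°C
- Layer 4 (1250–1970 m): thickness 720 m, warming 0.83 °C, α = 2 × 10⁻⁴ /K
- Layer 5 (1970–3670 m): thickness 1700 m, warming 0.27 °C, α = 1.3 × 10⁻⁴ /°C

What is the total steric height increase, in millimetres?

Δh ≈ 518 mm

Layer 1: 260 × 1.1 × 3.3×10⁻⁴ = 0.09438 m
0.74 × 2.5×10⁻⁴ × 380 = 0.07030 m
640–1250 m: 2.6×10⁻⁴ × 1.1 × 610 = 0.17446 m
1250–1970 m: 2×10⁻⁴ × 0.83 × 720 = 0.11952 m
1970–3670 m: 1700 × 1.3×10⁻⁴ × 0.27 = 0.05967 m
Δh = 0.09438 + 0.07030 + 0.17446 + 0.11952 + 0.05967 = 0.51833 m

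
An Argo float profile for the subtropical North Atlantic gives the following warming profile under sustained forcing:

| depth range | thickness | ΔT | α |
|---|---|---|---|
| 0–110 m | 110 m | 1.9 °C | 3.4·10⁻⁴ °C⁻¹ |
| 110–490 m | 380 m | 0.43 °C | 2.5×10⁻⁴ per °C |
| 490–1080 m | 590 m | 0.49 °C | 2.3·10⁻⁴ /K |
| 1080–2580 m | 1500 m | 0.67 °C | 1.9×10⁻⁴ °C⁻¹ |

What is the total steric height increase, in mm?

Δh = 369 mm

Layer 1: 110 × 3.4×10⁻⁴ × 1.9 = 0.07106 m
Layer 2: 2.5×10⁻⁴ × 0.43 × 380 = 0.04085 m
490–1080 m: 590 × 0.49 × 2.3×10⁻⁴ = 0.066493 m
1500 × 0.67 × 1.9×10⁻⁴ = 0.19095 m
Δh = 0.07106 + 0.04085 + 0.066493 + 0.19095 = 0.369353 m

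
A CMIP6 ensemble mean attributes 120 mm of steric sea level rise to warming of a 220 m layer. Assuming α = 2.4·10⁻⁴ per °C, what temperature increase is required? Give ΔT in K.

ΔT ≈ 2.3 K

ΔT = Δh/(αH) = 0.12 / (2.4×10⁻⁴ × 220) ≈ 2.273 K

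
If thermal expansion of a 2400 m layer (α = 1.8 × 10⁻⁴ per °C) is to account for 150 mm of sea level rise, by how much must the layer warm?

0.35 °C

ΔT = Δh/(αH) = 0.15 / (1.8×10⁻⁴ × 2400) ≈ 0.3472 °C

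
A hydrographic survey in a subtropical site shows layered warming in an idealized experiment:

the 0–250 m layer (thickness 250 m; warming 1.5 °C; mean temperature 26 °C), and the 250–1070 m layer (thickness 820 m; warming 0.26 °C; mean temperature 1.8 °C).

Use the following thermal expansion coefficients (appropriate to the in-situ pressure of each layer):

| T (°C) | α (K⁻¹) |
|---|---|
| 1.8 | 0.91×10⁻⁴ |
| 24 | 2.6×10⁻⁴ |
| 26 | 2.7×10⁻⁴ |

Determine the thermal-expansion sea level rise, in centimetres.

12 cm

Layer 1 at 26 °C → α = 2.7×10⁻⁴ K⁻¹
Layer 2 at 1.8 °C → α = 0.91×10⁻⁴ K⁻¹
250 × 1.5 × 2.7×10⁻⁴ = 0.10125 m
250–1070 m: 820 × 0.91×10⁻⁴ × 0.26 = 0.0194012 m
Δh = 0.10125 + 0.0194012 = 0.1206512 m ≈ 12 cm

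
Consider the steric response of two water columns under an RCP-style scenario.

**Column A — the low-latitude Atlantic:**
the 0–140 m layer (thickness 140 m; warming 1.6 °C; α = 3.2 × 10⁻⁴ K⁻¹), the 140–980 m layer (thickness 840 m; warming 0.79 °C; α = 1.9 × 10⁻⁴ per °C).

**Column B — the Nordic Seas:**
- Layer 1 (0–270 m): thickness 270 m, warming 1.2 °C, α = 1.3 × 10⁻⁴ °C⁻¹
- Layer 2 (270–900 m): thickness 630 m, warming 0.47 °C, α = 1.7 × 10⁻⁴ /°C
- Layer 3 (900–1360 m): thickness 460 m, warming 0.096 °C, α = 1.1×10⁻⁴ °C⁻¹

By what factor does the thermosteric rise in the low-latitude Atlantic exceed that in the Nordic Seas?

A 140 × 3.2×10⁻⁴ × 1.6 = 0.07168 m
A 840 × 0.79 × 1.9×10⁻⁴ = 0.126084 m
A total: 0.197764 m
B Layer 1: 270 × 1.3×10⁻⁴ × 1.2 = 0.04212 m
B Layer 2: 0.47 × 1.7×10⁻⁴ × 630 = 0.050337 m
B Layer 3: 0.096 × 1.1×10⁻⁴ × 460 = 0.0048576 m
B total: 0.0973146 m
Ratio: 0.197764 / 0.0973146 ≈ 2.032

≈ 2.03×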